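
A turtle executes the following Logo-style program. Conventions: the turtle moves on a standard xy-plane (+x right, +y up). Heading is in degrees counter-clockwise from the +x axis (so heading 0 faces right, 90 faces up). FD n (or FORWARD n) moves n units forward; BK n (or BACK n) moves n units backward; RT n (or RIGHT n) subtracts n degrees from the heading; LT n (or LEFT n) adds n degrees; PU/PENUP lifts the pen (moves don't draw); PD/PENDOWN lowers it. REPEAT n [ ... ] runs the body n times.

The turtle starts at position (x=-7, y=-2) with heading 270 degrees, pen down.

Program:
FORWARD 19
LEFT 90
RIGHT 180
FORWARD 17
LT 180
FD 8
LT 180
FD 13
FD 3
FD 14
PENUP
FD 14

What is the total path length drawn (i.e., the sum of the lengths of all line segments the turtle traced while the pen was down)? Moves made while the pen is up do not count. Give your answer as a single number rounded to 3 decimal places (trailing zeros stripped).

Answer: 74

Derivation:
Executing turtle program step by step:
Start: pos=(-7,-2), heading=270, pen down
FD 19: (-7,-2) -> (-7,-21) [heading=270, draw]
LT 90: heading 270 -> 0
RT 180: heading 0 -> 180
FD 17: (-7,-21) -> (-24,-21) [heading=180, draw]
LT 180: heading 180 -> 0
FD 8: (-24,-21) -> (-16,-21) [heading=0, draw]
LT 180: heading 0 -> 180
FD 13: (-16,-21) -> (-29,-21) [heading=180, draw]
FD 3: (-29,-21) -> (-32,-21) [heading=180, draw]
FD 14: (-32,-21) -> (-46,-21) [heading=180, draw]
PU: pen up
FD 14: (-46,-21) -> (-60,-21) [heading=180, move]
Final: pos=(-60,-21), heading=180, 6 segment(s) drawn

Segment lengths:
  seg 1: (-7,-2) -> (-7,-21), length = 19
  seg 2: (-7,-21) -> (-24,-21), length = 17
  seg 3: (-24,-21) -> (-16,-21), length = 8
  seg 4: (-16,-21) -> (-29,-21), length = 13
  seg 5: (-29,-21) -> (-32,-21), length = 3
  seg 6: (-32,-21) -> (-46,-21), length = 14
Total = 74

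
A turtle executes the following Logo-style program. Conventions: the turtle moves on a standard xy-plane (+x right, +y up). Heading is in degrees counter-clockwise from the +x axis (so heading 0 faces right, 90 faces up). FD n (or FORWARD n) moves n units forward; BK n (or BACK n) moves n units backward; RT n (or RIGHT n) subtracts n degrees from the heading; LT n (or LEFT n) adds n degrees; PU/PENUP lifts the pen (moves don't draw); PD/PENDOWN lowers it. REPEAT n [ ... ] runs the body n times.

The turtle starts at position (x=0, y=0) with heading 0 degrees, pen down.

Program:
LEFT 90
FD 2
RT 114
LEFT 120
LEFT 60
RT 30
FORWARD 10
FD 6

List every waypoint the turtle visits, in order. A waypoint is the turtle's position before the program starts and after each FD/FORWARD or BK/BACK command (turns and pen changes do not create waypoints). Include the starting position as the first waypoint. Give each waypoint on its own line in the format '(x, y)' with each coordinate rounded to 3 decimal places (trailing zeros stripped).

Answer: (0, 0)
(0, 2)
(-5.878, 10.09)
(-9.405, 14.944)

Derivation:
Executing turtle program step by step:
Start: pos=(0,0), heading=0, pen down
LT 90: heading 0 -> 90
FD 2: (0,0) -> (0,2) [heading=90, draw]
RT 114: heading 90 -> 336
LT 120: heading 336 -> 96
LT 60: heading 96 -> 156
RT 30: heading 156 -> 126
FD 10: (0,2) -> (-5.878,10.09) [heading=126, draw]
FD 6: (-5.878,10.09) -> (-9.405,14.944) [heading=126, draw]
Final: pos=(-9.405,14.944), heading=126, 3 segment(s) drawn
Waypoints (4 total):
(0, 0)
(0, 2)
(-5.878, 10.09)
(-9.405, 14.944)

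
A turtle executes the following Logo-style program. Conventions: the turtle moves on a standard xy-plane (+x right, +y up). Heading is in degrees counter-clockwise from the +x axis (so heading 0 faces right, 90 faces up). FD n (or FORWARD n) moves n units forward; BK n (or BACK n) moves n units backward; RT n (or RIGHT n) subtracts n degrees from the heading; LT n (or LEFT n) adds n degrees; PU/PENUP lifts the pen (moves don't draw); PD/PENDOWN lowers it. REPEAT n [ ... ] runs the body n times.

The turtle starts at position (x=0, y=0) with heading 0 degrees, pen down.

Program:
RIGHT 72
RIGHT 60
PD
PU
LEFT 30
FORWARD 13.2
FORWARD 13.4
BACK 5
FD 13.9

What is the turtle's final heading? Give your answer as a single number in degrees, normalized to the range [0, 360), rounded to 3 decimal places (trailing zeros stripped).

Executing turtle program step by step:
Start: pos=(0,0), heading=0, pen down
RT 72: heading 0 -> 288
RT 60: heading 288 -> 228
PD: pen down
PU: pen up
LT 30: heading 228 -> 258
FD 13.2: (0,0) -> (-2.744,-12.912) [heading=258, move]
FD 13.4: (-2.744,-12.912) -> (-5.53,-26.019) [heading=258, move]
BK 5: (-5.53,-26.019) -> (-4.491,-21.128) [heading=258, move]
FD 13.9: (-4.491,-21.128) -> (-7.381,-34.724) [heading=258, move]
Final: pos=(-7.381,-34.724), heading=258, 0 segment(s) drawn

Answer: 258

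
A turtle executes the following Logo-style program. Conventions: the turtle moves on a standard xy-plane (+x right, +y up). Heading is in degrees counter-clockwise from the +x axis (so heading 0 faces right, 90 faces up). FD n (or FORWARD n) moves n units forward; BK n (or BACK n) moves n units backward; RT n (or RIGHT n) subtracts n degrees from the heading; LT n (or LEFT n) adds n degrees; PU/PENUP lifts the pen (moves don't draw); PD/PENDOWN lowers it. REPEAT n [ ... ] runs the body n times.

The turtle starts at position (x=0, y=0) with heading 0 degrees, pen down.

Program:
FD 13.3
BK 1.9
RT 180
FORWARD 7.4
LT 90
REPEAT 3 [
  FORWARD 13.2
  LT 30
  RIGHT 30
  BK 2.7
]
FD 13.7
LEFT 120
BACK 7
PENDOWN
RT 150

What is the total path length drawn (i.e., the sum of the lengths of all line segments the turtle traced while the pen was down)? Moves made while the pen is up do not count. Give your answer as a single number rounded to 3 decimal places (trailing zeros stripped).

Answer: 91

Derivation:
Executing turtle program step by step:
Start: pos=(0,0), heading=0, pen down
FD 13.3: (0,0) -> (13.3,0) [heading=0, draw]
BK 1.9: (13.3,0) -> (11.4,0) [heading=0, draw]
RT 180: heading 0 -> 180
FD 7.4: (11.4,0) -> (4,0) [heading=180, draw]
LT 90: heading 180 -> 270
REPEAT 3 [
  -- iteration 1/3 --
  FD 13.2: (4,0) -> (4,-13.2) [heading=270, draw]
  LT 30: heading 270 -> 300
  RT 30: heading 300 -> 270
  BK 2.7: (4,-13.2) -> (4,-10.5) [heading=270, draw]
  -- iteration 2/3 --
  FD 13.2: (4,-10.5) -> (4,-23.7) [heading=270, draw]
  LT 30: heading 270 -> 300
  RT 30: heading 300 -> 270
  BK 2.7: (4,-23.7) -> (4,-21) [heading=270, draw]
  -- iteration 3/3 --
  FD 13.2: (4,-21) -> (4,-34.2) [heading=270, draw]
  LT 30: heading 270 -> 300
  RT 30: heading 300 -> 270
  BK 2.7: (4,-34.2) -> (4,-31.5) [heading=270, draw]
]
FD 13.7: (4,-31.5) -> (4,-45.2) [heading=270, draw]
LT 120: heading 270 -> 30
BK 7: (4,-45.2) -> (-2.062,-48.7) [heading=30, draw]
PD: pen down
RT 150: heading 30 -> 240
Final: pos=(-2.062,-48.7), heading=240, 11 segment(s) drawn

Segment lengths:
  seg 1: (0,0) -> (13.3,0), length = 13.3
  seg 2: (13.3,0) -> (11.4,0), length = 1.9
  seg 3: (11.4,0) -> (4,0), length = 7.4
  seg 4: (4,0) -> (4,-13.2), length = 13.2
  seg 5: (4,-13.2) -> (4,-10.5), length = 2.7
  seg 6: (4,-10.5) -> (4,-23.7), length = 13.2
  seg 7: (4,-23.7) -> (4,-21), length = 2.7
  seg 8: (4,-21) -> (4,-34.2), length = 13.2
  seg 9: (4,-34.2) -> (4,-31.5), length = 2.7
  seg 10: (4,-31.5) -> (4,-45.2), length = 13.7
  seg 11: (4,-45.2) -> (-2.062,-48.7), length = 7
Total = 91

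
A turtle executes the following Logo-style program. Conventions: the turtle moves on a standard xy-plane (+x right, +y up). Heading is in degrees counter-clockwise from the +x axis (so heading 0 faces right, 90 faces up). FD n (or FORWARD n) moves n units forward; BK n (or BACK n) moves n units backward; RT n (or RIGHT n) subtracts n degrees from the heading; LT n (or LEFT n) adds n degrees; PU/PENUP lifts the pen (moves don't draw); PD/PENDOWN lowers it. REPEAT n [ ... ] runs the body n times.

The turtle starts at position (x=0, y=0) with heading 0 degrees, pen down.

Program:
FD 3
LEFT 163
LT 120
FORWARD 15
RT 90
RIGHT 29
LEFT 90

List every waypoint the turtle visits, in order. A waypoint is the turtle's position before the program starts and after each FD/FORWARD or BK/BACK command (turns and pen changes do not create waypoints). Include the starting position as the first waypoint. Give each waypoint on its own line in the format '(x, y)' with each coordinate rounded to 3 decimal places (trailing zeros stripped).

Executing turtle program step by step:
Start: pos=(0,0), heading=0, pen down
FD 3: (0,0) -> (3,0) [heading=0, draw]
LT 163: heading 0 -> 163
LT 120: heading 163 -> 283
FD 15: (3,0) -> (6.374,-14.616) [heading=283, draw]
RT 90: heading 283 -> 193
RT 29: heading 193 -> 164
LT 90: heading 164 -> 254
Final: pos=(6.374,-14.616), heading=254, 2 segment(s) drawn
Waypoints (3 total):
(0, 0)
(3, 0)
(6.374, -14.616)

Answer: (0, 0)
(3, 0)
(6.374, -14.616)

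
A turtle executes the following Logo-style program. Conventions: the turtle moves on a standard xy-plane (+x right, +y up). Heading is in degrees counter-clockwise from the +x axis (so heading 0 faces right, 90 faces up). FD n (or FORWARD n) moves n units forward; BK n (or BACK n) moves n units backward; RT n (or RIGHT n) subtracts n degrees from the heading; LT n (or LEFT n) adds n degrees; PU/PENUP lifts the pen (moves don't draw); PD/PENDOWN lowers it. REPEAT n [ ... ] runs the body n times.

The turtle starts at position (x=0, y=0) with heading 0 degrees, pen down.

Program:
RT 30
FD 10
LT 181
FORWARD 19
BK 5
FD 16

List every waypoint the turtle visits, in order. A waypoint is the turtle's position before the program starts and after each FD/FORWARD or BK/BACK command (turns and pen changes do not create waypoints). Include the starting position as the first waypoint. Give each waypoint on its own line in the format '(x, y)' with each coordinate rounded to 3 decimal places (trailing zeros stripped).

Answer: (0, 0)
(8.66, -5)
(-7.958, 4.211)
(-3.584, 1.787)
(-17.578, 9.544)

Derivation:
Executing turtle program step by step:
Start: pos=(0,0), heading=0, pen down
RT 30: heading 0 -> 330
FD 10: (0,0) -> (8.66,-5) [heading=330, draw]
LT 181: heading 330 -> 151
FD 19: (8.66,-5) -> (-7.958,4.211) [heading=151, draw]
BK 5: (-7.958,4.211) -> (-3.584,1.787) [heading=151, draw]
FD 16: (-3.584,1.787) -> (-17.578,9.544) [heading=151, draw]
Final: pos=(-17.578,9.544), heading=151, 4 segment(s) drawn
Waypoints (5 total):
(0, 0)
(8.66, -5)
(-7.958, 4.211)
(-3.584, 1.787)
(-17.578, 9.544)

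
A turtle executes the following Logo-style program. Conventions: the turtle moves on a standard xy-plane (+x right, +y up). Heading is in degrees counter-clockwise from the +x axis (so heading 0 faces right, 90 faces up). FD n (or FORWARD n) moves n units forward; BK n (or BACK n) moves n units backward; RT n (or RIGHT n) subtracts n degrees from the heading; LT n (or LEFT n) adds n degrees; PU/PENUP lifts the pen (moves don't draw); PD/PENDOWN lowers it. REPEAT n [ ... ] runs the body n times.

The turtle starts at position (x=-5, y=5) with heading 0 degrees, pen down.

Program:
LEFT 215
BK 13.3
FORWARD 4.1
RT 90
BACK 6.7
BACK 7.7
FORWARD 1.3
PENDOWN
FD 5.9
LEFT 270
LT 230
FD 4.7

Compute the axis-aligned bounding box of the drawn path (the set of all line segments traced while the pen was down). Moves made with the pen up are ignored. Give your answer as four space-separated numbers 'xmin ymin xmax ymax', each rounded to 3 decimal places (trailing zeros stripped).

Executing turtle program step by step:
Start: pos=(-5,5), heading=0, pen down
LT 215: heading 0 -> 215
BK 13.3: (-5,5) -> (5.895,12.629) [heading=215, draw]
FD 4.1: (5.895,12.629) -> (2.536,10.277) [heading=215, draw]
RT 90: heading 215 -> 125
BK 6.7: (2.536,10.277) -> (6.379,4.789) [heading=125, draw]
BK 7.7: (6.379,4.789) -> (10.796,-1.519) [heading=125, draw]
FD 1.3: (10.796,-1.519) -> (10.05,-0.454) [heading=125, draw]
PD: pen down
FD 5.9: (10.05,-0.454) -> (6.666,4.379) [heading=125, draw]
LT 270: heading 125 -> 35
LT 230: heading 35 -> 265
FD 4.7: (6.666,4.379) -> (6.256,-0.303) [heading=265, draw]
Final: pos=(6.256,-0.303), heading=265, 7 segment(s) drawn

Segment endpoints: x in {-5, 2.536, 5.895, 6.256, 6.379, 6.666, 10.05, 10.796}, y in {-1.519, -0.454, -0.303, 4.379, 4.789, 5, 10.277, 12.629}
xmin=-5, ymin=-1.519, xmax=10.796, ymax=12.629

Answer: -5 -1.519 10.796 12.629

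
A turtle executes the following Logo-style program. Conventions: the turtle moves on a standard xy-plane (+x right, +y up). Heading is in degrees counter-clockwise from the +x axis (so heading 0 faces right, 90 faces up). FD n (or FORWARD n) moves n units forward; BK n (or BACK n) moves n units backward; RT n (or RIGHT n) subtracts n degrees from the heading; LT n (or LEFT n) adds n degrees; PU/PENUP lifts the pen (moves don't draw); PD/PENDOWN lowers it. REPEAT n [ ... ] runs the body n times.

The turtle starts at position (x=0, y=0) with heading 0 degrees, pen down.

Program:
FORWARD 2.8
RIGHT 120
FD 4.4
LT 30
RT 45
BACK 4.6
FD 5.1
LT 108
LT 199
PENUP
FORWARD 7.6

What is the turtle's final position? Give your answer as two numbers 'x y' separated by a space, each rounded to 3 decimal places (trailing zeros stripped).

Executing turtle program step by step:
Start: pos=(0,0), heading=0, pen down
FD 2.8: (0,0) -> (2.8,0) [heading=0, draw]
RT 120: heading 0 -> 240
FD 4.4: (2.8,0) -> (0.6,-3.811) [heading=240, draw]
LT 30: heading 240 -> 270
RT 45: heading 270 -> 225
BK 4.6: (0.6,-3.811) -> (3.853,-0.558) [heading=225, draw]
FD 5.1: (3.853,-0.558) -> (0.246,-4.164) [heading=225, draw]
LT 108: heading 225 -> 333
LT 199: heading 333 -> 172
PU: pen up
FD 7.6: (0.246,-4.164) -> (-7.28,-3.106) [heading=172, move]
Final: pos=(-7.28,-3.106), heading=172, 4 segment(s) drawn

Answer: -7.28 -3.106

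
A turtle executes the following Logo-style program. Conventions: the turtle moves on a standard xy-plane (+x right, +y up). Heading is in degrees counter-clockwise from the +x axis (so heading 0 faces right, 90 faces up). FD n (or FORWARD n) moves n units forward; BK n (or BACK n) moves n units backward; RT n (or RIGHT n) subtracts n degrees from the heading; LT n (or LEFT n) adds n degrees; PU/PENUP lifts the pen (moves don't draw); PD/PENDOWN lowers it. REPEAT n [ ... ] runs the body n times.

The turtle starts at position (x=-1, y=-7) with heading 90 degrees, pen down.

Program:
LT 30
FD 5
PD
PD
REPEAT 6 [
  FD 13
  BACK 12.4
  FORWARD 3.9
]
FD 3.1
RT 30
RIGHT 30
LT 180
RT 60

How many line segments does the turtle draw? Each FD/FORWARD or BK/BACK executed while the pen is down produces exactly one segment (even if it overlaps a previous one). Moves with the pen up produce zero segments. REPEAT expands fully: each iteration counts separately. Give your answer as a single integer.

Answer: 20

Derivation:
Executing turtle program step by step:
Start: pos=(-1,-7), heading=90, pen down
LT 30: heading 90 -> 120
FD 5: (-1,-7) -> (-3.5,-2.67) [heading=120, draw]
PD: pen down
PD: pen down
REPEAT 6 [
  -- iteration 1/6 --
  FD 13: (-3.5,-2.67) -> (-10,8.588) [heading=120, draw]
  BK 12.4: (-10,8.588) -> (-3.8,-2.15) [heading=120, draw]
  FD 3.9: (-3.8,-2.15) -> (-5.75,1.227) [heading=120, draw]
  -- iteration 2/6 --
  FD 13: (-5.75,1.227) -> (-12.25,12.486) [heading=120, draw]
  BK 12.4: (-12.25,12.486) -> (-6.05,1.747) [heading=120, draw]
  FD 3.9: (-6.05,1.747) -> (-8,5.124) [heading=120, draw]
  -- iteration 3/6 --
  FD 13: (-8,5.124) -> (-14.5,16.383) [heading=120, draw]
  BK 12.4: (-14.5,16.383) -> (-8.3,5.644) [heading=120, draw]
  FD 3.9: (-8.3,5.644) -> (-10.25,9.021) [heading=120, draw]
  -- iteration 4/6 --
  FD 13: (-10.25,9.021) -> (-16.75,20.28) [heading=120, draw]
  BK 12.4: (-16.75,20.28) -> (-10.55,9.541) [heading=120, draw]
  FD 3.9: (-10.55,9.541) -> (-12.5,12.919) [heading=120, draw]
  -- iteration 5/6 --
  FD 13: (-12.5,12.919) -> (-19,24.177) [heading=120, draw]
  BK 12.4: (-19,24.177) -> (-12.8,13.438) [heading=120, draw]
  FD 3.9: (-12.8,13.438) -> (-14.75,16.816) [heading=120, draw]
  -- iteration 6/6 --
  FD 13: (-14.75,16.816) -> (-21.25,28.074) [heading=120, draw]
  BK 12.4: (-21.25,28.074) -> (-15.05,17.335) [heading=120, draw]
  FD 3.9: (-15.05,17.335) -> (-17,20.713) [heading=120, draw]
]
FD 3.1: (-17,20.713) -> (-18.55,23.397) [heading=120, draw]
RT 30: heading 120 -> 90
RT 30: heading 90 -> 60
LT 180: heading 60 -> 240
RT 60: heading 240 -> 180
Final: pos=(-18.55,23.397), heading=180, 20 segment(s) drawn
Segments drawn: 20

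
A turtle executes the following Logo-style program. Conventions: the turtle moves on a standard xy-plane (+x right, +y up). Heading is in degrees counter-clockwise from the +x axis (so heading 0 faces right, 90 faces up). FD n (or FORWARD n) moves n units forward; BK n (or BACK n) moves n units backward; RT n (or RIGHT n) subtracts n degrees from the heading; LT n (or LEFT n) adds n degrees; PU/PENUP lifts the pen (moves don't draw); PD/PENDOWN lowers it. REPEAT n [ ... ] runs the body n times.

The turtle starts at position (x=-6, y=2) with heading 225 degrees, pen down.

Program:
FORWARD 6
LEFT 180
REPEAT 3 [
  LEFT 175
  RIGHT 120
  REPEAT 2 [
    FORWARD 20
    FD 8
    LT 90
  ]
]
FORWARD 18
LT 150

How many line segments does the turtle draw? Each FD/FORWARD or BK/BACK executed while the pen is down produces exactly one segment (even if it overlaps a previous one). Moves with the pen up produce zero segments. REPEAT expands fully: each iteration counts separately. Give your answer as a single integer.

Answer: 14

Derivation:
Executing turtle program step by step:
Start: pos=(-6,2), heading=225, pen down
FD 6: (-6,2) -> (-10.243,-2.243) [heading=225, draw]
LT 180: heading 225 -> 45
REPEAT 3 [
  -- iteration 1/3 --
  LT 175: heading 45 -> 220
  RT 120: heading 220 -> 100
  REPEAT 2 [
    -- iteration 1/2 --
    FD 20: (-10.243,-2.243) -> (-13.716,17.454) [heading=100, draw]
    FD 8: (-13.716,17.454) -> (-15.105,25.332) [heading=100, draw]
    LT 90: heading 100 -> 190
    -- iteration 2/2 --
    FD 20: (-15.105,25.332) -> (-34.801,21.859) [heading=190, draw]
    FD 8: (-34.801,21.859) -> (-42.679,20.47) [heading=190, draw]
    LT 90: heading 190 -> 280
  ]
  -- iteration 2/3 --
  LT 175: heading 280 -> 95
  RT 120: heading 95 -> 335
  REPEAT 2 [
    -- iteration 1/2 --
    FD 20: (-42.679,20.47) -> (-24.553,12.017) [heading=335, draw]
    FD 8: (-24.553,12.017) -> (-17.303,8.637) [heading=335, draw]
    LT 90: heading 335 -> 65
    -- iteration 2/2 --
    FD 20: (-17.303,8.637) -> (-8.85,26.763) [heading=65, draw]
    FD 8: (-8.85,26.763) -> (-5.469,34.013) [heading=65, draw]
    LT 90: heading 65 -> 155
  ]
  -- iteration 3/3 --
  LT 175: heading 155 -> 330
  RT 120: heading 330 -> 210
  REPEAT 2 [
    -- iteration 1/2 --
    FD 20: (-5.469,34.013) -> (-22.79,24.013) [heading=210, draw]
    FD 8: (-22.79,24.013) -> (-29.718,20.013) [heading=210, draw]
    LT 90: heading 210 -> 300
    -- iteration 2/2 --
    FD 20: (-29.718,20.013) -> (-19.718,2.693) [heading=300, draw]
    FD 8: (-19.718,2.693) -> (-15.718,-4.236) [heading=300, draw]
    LT 90: heading 300 -> 30
  ]
]
FD 18: (-15.718,-4.236) -> (-0.13,4.764) [heading=30, draw]
LT 150: heading 30 -> 180
Final: pos=(-0.13,4.764), heading=180, 14 segment(s) drawn
Segments drawn: 14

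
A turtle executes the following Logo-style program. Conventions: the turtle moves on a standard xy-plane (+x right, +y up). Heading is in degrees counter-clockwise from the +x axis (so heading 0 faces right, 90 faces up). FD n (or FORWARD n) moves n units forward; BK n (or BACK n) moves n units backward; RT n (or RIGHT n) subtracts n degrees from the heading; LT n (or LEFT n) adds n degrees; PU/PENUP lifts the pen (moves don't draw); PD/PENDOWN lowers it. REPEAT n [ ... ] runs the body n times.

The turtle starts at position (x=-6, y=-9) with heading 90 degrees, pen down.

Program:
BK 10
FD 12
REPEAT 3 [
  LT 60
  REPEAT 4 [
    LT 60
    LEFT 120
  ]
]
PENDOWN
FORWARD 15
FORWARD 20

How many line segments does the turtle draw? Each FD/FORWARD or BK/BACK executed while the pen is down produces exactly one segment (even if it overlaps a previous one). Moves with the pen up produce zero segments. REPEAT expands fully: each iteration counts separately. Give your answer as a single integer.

Answer: 4

Derivation:
Executing turtle program step by step:
Start: pos=(-6,-9), heading=90, pen down
BK 10: (-6,-9) -> (-6,-19) [heading=90, draw]
FD 12: (-6,-19) -> (-6,-7) [heading=90, draw]
REPEAT 3 [
  -- iteration 1/3 --
  LT 60: heading 90 -> 150
  REPEAT 4 [
    -- iteration 1/4 --
    LT 60: heading 150 -> 210
    LT 120: heading 210 -> 330
    -- iteration 2/4 --
    LT 60: heading 330 -> 30
    LT 120: heading 30 -> 150
    -- iteration 3/4 --
    LT 60: heading 150 -> 210
    LT 120: heading 210 -> 330
    -- iteration 4/4 --
    LT 60: heading 330 -> 30
    LT 120: heading 30 -> 150
  ]
  -- iteration 2/3 --
  LT 60: heading 150 -> 210
  REPEAT 4 [
    -- iteration 1/4 --
    LT 60: heading 210 -> 270
    LT 120: heading 270 -> 30
    -- iteration 2/4 --
    LT 60: heading 30 -> 90
    LT 120: heading 90 -> 210
    -- iteration 3/4 --
    LT 60: heading 210 -> 270
    LT 120: heading 270 -> 30
    -- iteration 4/4 --
    LT 60: heading 30 -> 90
    LT 120: heading 90 -> 210
  ]
  -- iteration 3/3 --
  LT 60: heading 210 -> 270
  REPEAT 4 [
    -- iteration 1/4 --
    LT 60: heading 270 -> 330
    LT 120: heading 330 -> 90
    -- iteration 2/4 --
    LT 60: heading 90 -> 150
    LT 120: heading 150 -> 270
    -- iteration 3/4 --
    LT 60: heading 270 -> 330
    LT 120: heading 330 -> 90
    -- iteration 4/4 --
    LT 60: heading 90 -> 150
    LT 120: heading 150 -> 270
  ]
]
PD: pen down
FD 15: (-6,-7) -> (-6,-22) [heading=270, draw]
FD 20: (-6,-22) -> (-6,-42) [heading=270, draw]
Final: pos=(-6,-42), heading=270, 4 segment(s) drawn
Segments drawn: 4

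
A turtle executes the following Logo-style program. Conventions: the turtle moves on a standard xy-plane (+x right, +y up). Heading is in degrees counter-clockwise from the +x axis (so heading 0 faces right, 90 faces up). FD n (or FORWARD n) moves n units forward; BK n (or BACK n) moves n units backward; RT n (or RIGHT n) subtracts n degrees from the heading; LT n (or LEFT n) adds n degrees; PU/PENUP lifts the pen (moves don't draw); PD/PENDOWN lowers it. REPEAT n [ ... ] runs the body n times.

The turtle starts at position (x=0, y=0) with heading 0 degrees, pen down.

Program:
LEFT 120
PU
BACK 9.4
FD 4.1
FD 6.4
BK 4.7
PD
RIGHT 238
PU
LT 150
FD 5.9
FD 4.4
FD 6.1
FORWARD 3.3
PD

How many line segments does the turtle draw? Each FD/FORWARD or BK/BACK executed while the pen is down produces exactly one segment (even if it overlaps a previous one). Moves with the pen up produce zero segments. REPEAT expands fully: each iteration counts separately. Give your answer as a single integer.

Answer: 0

Derivation:
Executing turtle program step by step:
Start: pos=(0,0), heading=0, pen down
LT 120: heading 0 -> 120
PU: pen up
BK 9.4: (0,0) -> (4.7,-8.141) [heading=120, move]
FD 4.1: (4.7,-8.141) -> (2.65,-4.59) [heading=120, move]
FD 6.4: (2.65,-4.59) -> (-0.55,0.953) [heading=120, move]
BK 4.7: (-0.55,0.953) -> (1.8,-3.118) [heading=120, move]
PD: pen down
RT 238: heading 120 -> 242
PU: pen up
LT 150: heading 242 -> 32
FD 5.9: (1.8,-3.118) -> (6.803,0.009) [heading=32, move]
FD 4.4: (6.803,0.009) -> (10.535,2.34) [heading=32, move]
FD 6.1: (10.535,2.34) -> (15.708,5.573) [heading=32, move]
FD 3.3: (15.708,5.573) -> (18.507,7.322) [heading=32, move]
PD: pen down
Final: pos=(18.507,7.322), heading=32, 0 segment(s) drawn
Segments drawn: 0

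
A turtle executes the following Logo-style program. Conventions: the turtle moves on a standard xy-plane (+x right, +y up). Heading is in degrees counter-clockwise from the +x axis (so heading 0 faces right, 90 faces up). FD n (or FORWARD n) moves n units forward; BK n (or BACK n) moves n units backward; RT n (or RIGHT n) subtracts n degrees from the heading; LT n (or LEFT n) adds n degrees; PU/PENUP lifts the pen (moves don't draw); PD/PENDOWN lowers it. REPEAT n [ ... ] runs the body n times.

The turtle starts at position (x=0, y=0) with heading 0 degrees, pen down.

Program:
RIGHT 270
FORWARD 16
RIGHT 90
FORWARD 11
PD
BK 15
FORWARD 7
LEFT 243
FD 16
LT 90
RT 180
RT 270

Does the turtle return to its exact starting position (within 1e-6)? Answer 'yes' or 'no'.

Answer: no

Derivation:
Executing turtle program step by step:
Start: pos=(0,0), heading=0, pen down
RT 270: heading 0 -> 90
FD 16: (0,0) -> (0,16) [heading=90, draw]
RT 90: heading 90 -> 0
FD 11: (0,16) -> (11,16) [heading=0, draw]
PD: pen down
BK 15: (11,16) -> (-4,16) [heading=0, draw]
FD 7: (-4,16) -> (3,16) [heading=0, draw]
LT 243: heading 0 -> 243
FD 16: (3,16) -> (-4.264,1.744) [heading=243, draw]
LT 90: heading 243 -> 333
RT 180: heading 333 -> 153
RT 270: heading 153 -> 243
Final: pos=(-4.264,1.744), heading=243, 5 segment(s) drawn

Start position: (0, 0)
Final position: (-4.264, 1.744)
Distance = 4.607; >= 1e-6 -> NOT closed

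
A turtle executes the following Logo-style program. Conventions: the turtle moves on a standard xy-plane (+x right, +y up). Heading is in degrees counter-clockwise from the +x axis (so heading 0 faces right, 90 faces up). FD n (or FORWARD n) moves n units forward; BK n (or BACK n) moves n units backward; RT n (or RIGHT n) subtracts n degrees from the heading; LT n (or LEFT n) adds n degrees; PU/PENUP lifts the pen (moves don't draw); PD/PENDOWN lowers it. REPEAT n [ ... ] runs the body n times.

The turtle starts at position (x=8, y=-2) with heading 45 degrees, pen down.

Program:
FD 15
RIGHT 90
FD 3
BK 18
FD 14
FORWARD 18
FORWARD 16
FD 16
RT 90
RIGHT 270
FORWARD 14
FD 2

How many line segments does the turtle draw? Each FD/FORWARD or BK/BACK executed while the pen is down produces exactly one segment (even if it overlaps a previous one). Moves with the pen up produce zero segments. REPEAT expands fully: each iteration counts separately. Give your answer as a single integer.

Executing turtle program step by step:
Start: pos=(8,-2), heading=45, pen down
FD 15: (8,-2) -> (18.607,8.607) [heading=45, draw]
RT 90: heading 45 -> 315
FD 3: (18.607,8.607) -> (20.728,6.485) [heading=315, draw]
BK 18: (20.728,6.485) -> (8,19.213) [heading=315, draw]
FD 14: (8,19.213) -> (17.899,9.314) [heading=315, draw]
FD 18: (17.899,9.314) -> (30.627,-3.414) [heading=315, draw]
FD 16: (30.627,-3.414) -> (41.941,-14.728) [heading=315, draw]
FD 16: (41.941,-14.728) -> (53.255,-26.042) [heading=315, draw]
RT 90: heading 315 -> 225
RT 270: heading 225 -> 315
FD 14: (53.255,-26.042) -> (63.154,-35.941) [heading=315, draw]
FD 2: (63.154,-35.941) -> (64.569,-37.355) [heading=315, draw]
Final: pos=(64.569,-37.355), heading=315, 9 segment(s) drawn
Segments drawn: 9

Answer: 9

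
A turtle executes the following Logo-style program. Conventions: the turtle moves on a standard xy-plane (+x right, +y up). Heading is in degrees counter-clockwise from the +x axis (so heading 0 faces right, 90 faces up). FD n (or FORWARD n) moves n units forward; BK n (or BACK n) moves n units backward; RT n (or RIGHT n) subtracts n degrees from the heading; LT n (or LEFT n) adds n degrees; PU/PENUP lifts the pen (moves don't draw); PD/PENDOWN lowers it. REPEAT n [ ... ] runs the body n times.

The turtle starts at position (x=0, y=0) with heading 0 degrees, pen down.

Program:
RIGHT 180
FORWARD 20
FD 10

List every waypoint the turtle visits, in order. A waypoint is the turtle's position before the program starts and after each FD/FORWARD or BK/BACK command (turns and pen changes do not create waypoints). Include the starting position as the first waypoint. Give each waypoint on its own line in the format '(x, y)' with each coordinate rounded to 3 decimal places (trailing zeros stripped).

Executing turtle program step by step:
Start: pos=(0,0), heading=0, pen down
RT 180: heading 0 -> 180
FD 20: (0,0) -> (-20,0) [heading=180, draw]
FD 10: (-20,0) -> (-30,0) [heading=180, draw]
Final: pos=(-30,0), heading=180, 2 segment(s) drawn
Waypoints (3 total):
(0, 0)
(-20, 0)
(-30, 0)

Answer: (0, 0)
(-20, 0)
(-30, 0)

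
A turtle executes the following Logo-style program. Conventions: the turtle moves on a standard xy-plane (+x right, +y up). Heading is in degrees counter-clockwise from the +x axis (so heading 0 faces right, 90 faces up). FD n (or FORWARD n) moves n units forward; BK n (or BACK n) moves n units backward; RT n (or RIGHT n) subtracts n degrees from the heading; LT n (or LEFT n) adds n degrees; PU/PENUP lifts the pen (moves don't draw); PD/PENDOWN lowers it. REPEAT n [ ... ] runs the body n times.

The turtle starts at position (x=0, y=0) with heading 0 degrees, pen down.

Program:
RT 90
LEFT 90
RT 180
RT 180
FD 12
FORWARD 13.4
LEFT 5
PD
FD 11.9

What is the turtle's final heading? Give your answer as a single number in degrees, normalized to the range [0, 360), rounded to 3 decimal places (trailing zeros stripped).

Executing turtle program step by step:
Start: pos=(0,0), heading=0, pen down
RT 90: heading 0 -> 270
LT 90: heading 270 -> 0
RT 180: heading 0 -> 180
RT 180: heading 180 -> 0
FD 12: (0,0) -> (12,0) [heading=0, draw]
FD 13.4: (12,0) -> (25.4,0) [heading=0, draw]
LT 5: heading 0 -> 5
PD: pen down
FD 11.9: (25.4,0) -> (37.255,1.037) [heading=5, draw]
Final: pos=(37.255,1.037), heading=5, 3 segment(s) drawn

Answer: 5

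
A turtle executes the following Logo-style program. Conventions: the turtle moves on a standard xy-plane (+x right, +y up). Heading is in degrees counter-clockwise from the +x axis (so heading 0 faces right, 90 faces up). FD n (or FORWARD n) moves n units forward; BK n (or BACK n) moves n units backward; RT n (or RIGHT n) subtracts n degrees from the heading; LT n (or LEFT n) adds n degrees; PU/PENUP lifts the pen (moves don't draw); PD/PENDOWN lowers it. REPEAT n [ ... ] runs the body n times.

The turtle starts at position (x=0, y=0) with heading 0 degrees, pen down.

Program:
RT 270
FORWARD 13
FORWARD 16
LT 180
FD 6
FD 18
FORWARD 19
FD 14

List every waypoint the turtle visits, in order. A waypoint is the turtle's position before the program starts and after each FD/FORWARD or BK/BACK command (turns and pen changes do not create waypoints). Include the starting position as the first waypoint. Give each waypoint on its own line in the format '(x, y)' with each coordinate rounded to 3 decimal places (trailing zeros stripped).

Executing turtle program step by step:
Start: pos=(0,0), heading=0, pen down
RT 270: heading 0 -> 90
FD 13: (0,0) -> (0,13) [heading=90, draw]
FD 16: (0,13) -> (0,29) [heading=90, draw]
LT 180: heading 90 -> 270
FD 6: (0,29) -> (0,23) [heading=270, draw]
FD 18: (0,23) -> (0,5) [heading=270, draw]
FD 19: (0,5) -> (0,-14) [heading=270, draw]
FD 14: (0,-14) -> (0,-28) [heading=270, draw]
Final: pos=(0,-28), heading=270, 6 segment(s) drawn
Waypoints (7 total):
(0, 0)
(0, 13)
(0, 29)
(0, 23)
(0, 5)
(0, -14)
(0, -28)

Answer: (0, 0)
(0, 13)
(0, 29)
(0, 23)
(0, 5)
(0, -14)
(0, -28)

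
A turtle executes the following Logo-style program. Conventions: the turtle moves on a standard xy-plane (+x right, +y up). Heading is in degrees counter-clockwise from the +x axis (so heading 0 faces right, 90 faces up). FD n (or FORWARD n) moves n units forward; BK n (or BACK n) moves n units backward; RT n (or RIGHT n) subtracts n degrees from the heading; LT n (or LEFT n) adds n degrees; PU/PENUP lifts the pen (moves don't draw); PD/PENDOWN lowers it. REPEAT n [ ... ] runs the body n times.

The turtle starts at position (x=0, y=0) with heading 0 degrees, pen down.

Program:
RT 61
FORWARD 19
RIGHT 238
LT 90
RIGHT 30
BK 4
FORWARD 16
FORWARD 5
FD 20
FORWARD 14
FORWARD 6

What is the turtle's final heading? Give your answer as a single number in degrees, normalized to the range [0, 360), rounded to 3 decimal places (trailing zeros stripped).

Answer: 121

Derivation:
Executing turtle program step by step:
Start: pos=(0,0), heading=0, pen down
RT 61: heading 0 -> 299
FD 19: (0,0) -> (9.211,-16.618) [heading=299, draw]
RT 238: heading 299 -> 61
LT 90: heading 61 -> 151
RT 30: heading 151 -> 121
BK 4: (9.211,-16.618) -> (11.272,-20.046) [heading=121, draw]
FD 16: (11.272,-20.046) -> (3.031,-6.332) [heading=121, draw]
FD 5: (3.031,-6.332) -> (0.456,-2.046) [heading=121, draw]
FD 20: (0.456,-2.046) -> (-9.845,15.097) [heading=121, draw]
FD 14: (-9.845,15.097) -> (-17.056,27.098) [heading=121, draw]
FD 6: (-17.056,27.098) -> (-20.146,32.241) [heading=121, draw]
Final: pos=(-20.146,32.241), heading=121, 7 segment(s) drawn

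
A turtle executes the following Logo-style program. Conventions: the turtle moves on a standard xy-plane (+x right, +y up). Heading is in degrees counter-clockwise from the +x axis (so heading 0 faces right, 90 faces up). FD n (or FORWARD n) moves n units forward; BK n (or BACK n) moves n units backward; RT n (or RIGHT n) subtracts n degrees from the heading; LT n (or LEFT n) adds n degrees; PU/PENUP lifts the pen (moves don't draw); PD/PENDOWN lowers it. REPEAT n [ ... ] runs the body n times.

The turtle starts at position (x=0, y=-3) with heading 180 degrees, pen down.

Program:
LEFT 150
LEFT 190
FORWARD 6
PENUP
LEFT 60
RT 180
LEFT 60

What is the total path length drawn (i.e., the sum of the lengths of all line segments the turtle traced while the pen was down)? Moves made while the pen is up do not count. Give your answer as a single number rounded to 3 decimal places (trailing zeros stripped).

Answer: 6

Derivation:
Executing turtle program step by step:
Start: pos=(0,-3), heading=180, pen down
LT 150: heading 180 -> 330
LT 190: heading 330 -> 160
FD 6: (0,-3) -> (-5.638,-0.948) [heading=160, draw]
PU: pen up
LT 60: heading 160 -> 220
RT 180: heading 220 -> 40
LT 60: heading 40 -> 100
Final: pos=(-5.638,-0.948), heading=100, 1 segment(s) drawn

Segment lengths:
  seg 1: (0,-3) -> (-5.638,-0.948), length = 6
Total = 6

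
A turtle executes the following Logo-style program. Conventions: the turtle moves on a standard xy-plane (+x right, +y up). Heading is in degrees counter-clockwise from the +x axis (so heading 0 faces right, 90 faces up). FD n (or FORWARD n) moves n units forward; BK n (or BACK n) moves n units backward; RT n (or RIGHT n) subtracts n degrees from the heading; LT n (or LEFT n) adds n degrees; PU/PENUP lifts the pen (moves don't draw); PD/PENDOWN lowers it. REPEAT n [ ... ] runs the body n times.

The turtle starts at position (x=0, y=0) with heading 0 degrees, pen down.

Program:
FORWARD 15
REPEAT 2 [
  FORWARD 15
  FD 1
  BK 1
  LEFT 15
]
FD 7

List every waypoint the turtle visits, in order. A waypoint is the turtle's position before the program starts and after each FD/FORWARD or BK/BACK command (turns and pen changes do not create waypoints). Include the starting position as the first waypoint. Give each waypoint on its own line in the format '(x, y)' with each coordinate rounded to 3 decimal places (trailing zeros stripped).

Executing turtle program step by step:
Start: pos=(0,0), heading=0, pen down
FD 15: (0,0) -> (15,0) [heading=0, draw]
REPEAT 2 [
  -- iteration 1/2 --
  FD 15: (15,0) -> (30,0) [heading=0, draw]
  FD 1: (30,0) -> (31,0) [heading=0, draw]
  BK 1: (31,0) -> (30,0) [heading=0, draw]
  LT 15: heading 0 -> 15
  -- iteration 2/2 --
  FD 15: (30,0) -> (44.489,3.882) [heading=15, draw]
  FD 1: (44.489,3.882) -> (45.455,4.141) [heading=15, draw]
  BK 1: (45.455,4.141) -> (44.489,3.882) [heading=15, draw]
  LT 15: heading 15 -> 30
]
FD 7: (44.489,3.882) -> (50.551,7.382) [heading=30, draw]
Final: pos=(50.551,7.382), heading=30, 8 segment(s) drawn
Waypoints (9 total):
(0, 0)
(15, 0)
(30, 0)
(31, 0)
(30, 0)
(44.489, 3.882)
(45.455, 4.141)
(44.489, 3.882)
(50.551, 7.382)

Answer: (0, 0)
(15, 0)
(30, 0)
(31, 0)
(30, 0)
(44.489, 3.882)
(45.455, 4.141)
(44.489, 3.882)
(50.551, 7.382)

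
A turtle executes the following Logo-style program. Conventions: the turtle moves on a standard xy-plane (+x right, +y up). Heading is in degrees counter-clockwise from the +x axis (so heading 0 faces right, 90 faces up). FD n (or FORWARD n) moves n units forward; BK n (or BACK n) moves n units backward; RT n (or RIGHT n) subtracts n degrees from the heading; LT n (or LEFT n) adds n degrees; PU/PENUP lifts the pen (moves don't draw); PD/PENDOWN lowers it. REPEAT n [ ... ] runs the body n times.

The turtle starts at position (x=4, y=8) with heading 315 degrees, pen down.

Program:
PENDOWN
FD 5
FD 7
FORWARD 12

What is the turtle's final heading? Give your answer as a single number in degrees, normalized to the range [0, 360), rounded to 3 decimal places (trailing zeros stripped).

Executing turtle program step by step:
Start: pos=(4,8), heading=315, pen down
PD: pen down
FD 5: (4,8) -> (7.536,4.464) [heading=315, draw]
FD 7: (7.536,4.464) -> (12.485,-0.485) [heading=315, draw]
FD 12: (12.485,-0.485) -> (20.971,-8.971) [heading=315, draw]
Final: pos=(20.971,-8.971), heading=315, 3 segment(s) drawn

Answer: 315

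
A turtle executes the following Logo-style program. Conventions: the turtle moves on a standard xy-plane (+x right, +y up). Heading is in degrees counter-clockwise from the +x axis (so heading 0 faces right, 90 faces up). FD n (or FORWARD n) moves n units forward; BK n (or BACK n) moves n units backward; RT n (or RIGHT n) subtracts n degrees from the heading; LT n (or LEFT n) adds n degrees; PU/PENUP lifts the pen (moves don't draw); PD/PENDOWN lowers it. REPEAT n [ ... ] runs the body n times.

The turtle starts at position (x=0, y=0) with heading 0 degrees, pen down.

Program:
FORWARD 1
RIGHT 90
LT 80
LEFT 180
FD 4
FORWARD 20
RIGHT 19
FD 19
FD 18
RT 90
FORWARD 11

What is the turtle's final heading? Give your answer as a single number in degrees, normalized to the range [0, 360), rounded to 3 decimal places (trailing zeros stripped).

Answer: 61

Derivation:
Executing turtle program step by step:
Start: pos=(0,0), heading=0, pen down
FD 1: (0,0) -> (1,0) [heading=0, draw]
RT 90: heading 0 -> 270
LT 80: heading 270 -> 350
LT 180: heading 350 -> 170
FD 4: (1,0) -> (-2.939,0.695) [heading=170, draw]
FD 20: (-2.939,0.695) -> (-22.635,4.168) [heading=170, draw]
RT 19: heading 170 -> 151
FD 19: (-22.635,4.168) -> (-39.253,13.379) [heading=151, draw]
FD 18: (-39.253,13.379) -> (-54.996,22.106) [heading=151, draw]
RT 90: heading 151 -> 61
FD 11: (-54.996,22.106) -> (-49.663,31.726) [heading=61, draw]
Final: pos=(-49.663,31.726), heading=61, 6 segment(s) drawn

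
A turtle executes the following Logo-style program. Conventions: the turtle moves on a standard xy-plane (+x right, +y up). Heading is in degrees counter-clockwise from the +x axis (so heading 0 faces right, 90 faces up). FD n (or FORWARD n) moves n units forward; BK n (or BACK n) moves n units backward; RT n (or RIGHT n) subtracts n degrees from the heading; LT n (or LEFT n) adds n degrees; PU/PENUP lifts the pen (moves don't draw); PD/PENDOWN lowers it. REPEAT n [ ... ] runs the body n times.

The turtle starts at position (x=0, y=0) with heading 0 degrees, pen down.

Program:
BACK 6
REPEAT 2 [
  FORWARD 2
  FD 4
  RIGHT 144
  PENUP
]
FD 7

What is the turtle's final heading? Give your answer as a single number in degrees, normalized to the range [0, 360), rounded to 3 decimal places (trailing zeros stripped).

Executing turtle program step by step:
Start: pos=(0,0), heading=0, pen down
BK 6: (0,0) -> (-6,0) [heading=0, draw]
REPEAT 2 [
  -- iteration 1/2 --
  FD 2: (-6,0) -> (-4,0) [heading=0, draw]
  FD 4: (-4,0) -> (0,0) [heading=0, draw]
  RT 144: heading 0 -> 216
  PU: pen up
  -- iteration 2/2 --
  FD 2: (0,0) -> (-1.618,-1.176) [heading=216, move]
  FD 4: (-1.618,-1.176) -> (-4.854,-3.527) [heading=216, move]
  RT 144: heading 216 -> 72
  PU: pen up
]
FD 7: (-4.854,-3.527) -> (-2.691,3.131) [heading=72, move]
Final: pos=(-2.691,3.131), heading=72, 3 segment(s) drawn

Answer: 72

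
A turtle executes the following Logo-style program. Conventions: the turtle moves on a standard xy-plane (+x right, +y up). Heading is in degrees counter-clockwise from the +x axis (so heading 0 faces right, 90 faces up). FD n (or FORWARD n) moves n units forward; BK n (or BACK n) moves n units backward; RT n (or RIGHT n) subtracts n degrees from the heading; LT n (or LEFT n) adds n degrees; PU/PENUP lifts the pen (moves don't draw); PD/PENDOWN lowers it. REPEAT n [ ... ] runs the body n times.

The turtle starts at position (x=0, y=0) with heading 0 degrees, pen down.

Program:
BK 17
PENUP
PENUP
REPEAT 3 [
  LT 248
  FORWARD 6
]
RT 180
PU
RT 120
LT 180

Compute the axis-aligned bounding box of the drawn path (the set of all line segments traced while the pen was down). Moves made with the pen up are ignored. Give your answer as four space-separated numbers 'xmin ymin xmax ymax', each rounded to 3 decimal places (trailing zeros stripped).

Answer: -17 0 0 0

Derivation:
Executing turtle program step by step:
Start: pos=(0,0), heading=0, pen down
BK 17: (0,0) -> (-17,0) [heading=0, draw]
PU: pen up
PU: pen up
REPEAT 3 [
  -- iteration 1/3 --
  LT 248: heading 0 -> 248
  FD 6: (-17,0) -> (-19.248,-5.563) [heading=248, move]
  -- iteration 2/3 --
  LT 248: heading 248 -> 136
  FD 6: (-19.248,-5.563) -> (-23.564,-1.395) [heading=136, move]
  -- iteration 3/3 --
  LT 248: heading 136 -> 24
  FD 6: (-23.564,-1.395) -> (-18.082,1.045) [heading=24, move]
]
RT 180: heading 24 -> 204
PU: pen up
RT 120: heading 204 -> 84
LT 180: heading 84 -> 264
Final: pos=(-18.082,1.045), heading=264, 1 segment(s) drawn

Segment endpoints: x in {-17, 0}, y in {0}
xmin=-17, ymin=0, xmax=0, ymax=0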